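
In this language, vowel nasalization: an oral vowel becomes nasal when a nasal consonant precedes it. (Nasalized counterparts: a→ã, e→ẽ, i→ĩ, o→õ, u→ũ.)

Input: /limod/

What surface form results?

[limõd]

/o/ after nasal /m/ → [õ]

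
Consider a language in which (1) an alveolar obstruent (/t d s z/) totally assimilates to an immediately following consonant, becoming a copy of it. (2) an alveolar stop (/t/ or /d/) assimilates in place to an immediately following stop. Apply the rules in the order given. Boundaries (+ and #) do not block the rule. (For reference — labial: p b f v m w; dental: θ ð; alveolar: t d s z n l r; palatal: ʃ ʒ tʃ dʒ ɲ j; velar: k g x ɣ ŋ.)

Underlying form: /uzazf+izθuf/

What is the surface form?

Rule 1: /z/ before /f/ → [f] (total assimilation)
Rule 1: /z/ before /θ/ → [θ] (total assimilation)
After rule 1: uzaff+iθθuf
Rule 2: no segment meets the rule's conditions; no change.

[uzaff+iθθuf]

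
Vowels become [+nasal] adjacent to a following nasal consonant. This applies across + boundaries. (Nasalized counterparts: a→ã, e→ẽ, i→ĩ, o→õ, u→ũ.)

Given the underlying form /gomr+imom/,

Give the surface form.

[gõmr+ĩmõm]

/o/ before nasal /m/ → [õ]
/i/ before nasal /m/ → [ĩ]
/o/ before nasal /m/ → [õ]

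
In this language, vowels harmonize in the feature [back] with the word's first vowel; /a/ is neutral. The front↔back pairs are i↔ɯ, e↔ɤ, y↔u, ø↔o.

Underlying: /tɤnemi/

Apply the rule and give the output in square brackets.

[tɤnɤmɯ]

/e/ harmonizes with /ɤ/ ([+back]) → [ɤ]
/i/ harmonizes with /ɤ/ ([+back]) → [ɯ]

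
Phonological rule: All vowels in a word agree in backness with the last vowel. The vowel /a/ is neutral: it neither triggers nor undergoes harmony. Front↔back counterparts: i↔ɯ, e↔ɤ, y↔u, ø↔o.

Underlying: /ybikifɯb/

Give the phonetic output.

/y/ harmonizes with /ɯ/ ([+back]) → [u]
/i/ harmonizes with /ɯ/ ([+back]) → [ɯ]
/i/ harmonizes with /ɯ/ ([+back]) → [ɯ]

[ubɯkɯfɯb]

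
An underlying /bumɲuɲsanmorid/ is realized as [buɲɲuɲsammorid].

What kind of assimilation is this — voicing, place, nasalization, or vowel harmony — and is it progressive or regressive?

/m/→[ɲ] /n/→[m].
Each target copies a feature from the following segment, so the direction is regressive.

place assimilation, regressive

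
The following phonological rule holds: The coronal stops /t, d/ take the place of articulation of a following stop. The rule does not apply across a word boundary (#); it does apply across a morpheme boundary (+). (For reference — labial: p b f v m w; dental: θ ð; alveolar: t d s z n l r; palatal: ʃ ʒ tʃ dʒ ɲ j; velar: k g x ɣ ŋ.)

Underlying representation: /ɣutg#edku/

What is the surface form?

[ɣukg#egku]

/t/ before /g/ (velar) → [k]
/d/ before /k/ (velar) → [g]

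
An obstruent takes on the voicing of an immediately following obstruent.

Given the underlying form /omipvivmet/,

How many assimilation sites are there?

1

/p/ before /v/ (voiced) → [b]
1 segment changes.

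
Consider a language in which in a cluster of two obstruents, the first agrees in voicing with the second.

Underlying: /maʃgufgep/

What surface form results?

/ʃ/ before /g/ (voiced) → [ʒ]
/f/ before /g/ (voiced) → [v]

[maʒguvgep]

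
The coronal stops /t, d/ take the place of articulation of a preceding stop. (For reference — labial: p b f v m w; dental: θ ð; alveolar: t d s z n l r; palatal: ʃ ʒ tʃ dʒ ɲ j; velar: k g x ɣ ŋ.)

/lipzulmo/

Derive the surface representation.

no segment meets the rule's conditions; no change.

[lipzulmo]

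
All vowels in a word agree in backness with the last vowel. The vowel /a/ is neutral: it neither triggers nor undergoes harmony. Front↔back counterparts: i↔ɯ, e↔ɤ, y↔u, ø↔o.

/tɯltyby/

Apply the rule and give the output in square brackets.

[tiltyby]

/ɯ/ harmonizes with /y/ ([-back]) → [i]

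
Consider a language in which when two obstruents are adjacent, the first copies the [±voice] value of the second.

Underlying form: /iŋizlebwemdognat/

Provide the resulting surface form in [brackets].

[iŋizlebwemdognat]

no segment meets the rule's conditions; no change.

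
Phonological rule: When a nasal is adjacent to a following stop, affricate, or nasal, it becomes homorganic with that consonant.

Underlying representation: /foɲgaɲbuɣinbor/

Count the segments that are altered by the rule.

/ɲ/ before /g/ (velar) → [ŋ]
/ɲ/ before /b/ (labial) → [m]
/n/ before /b/ (labial) → [m]
3 segments change.

3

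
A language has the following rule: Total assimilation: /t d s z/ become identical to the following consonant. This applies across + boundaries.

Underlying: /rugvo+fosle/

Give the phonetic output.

[rugvo+folle]

/s/ before /l/ → [l] (total assimilation)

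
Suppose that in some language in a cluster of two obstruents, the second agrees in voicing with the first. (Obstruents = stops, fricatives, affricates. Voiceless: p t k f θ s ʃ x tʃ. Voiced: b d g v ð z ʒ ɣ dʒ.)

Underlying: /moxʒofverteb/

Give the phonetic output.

/ʒ/ after /x/ (voiceless) → [ʃ]
/v/ after /f/ (voiceless) → [f]

[moxʃofferteb]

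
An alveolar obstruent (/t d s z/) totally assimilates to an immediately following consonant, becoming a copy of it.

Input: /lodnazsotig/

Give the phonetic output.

[lonnassotig]

/d/ before /n/ → [n] (total assimilation)
/z/ before /s/ → [s] (total assimilation)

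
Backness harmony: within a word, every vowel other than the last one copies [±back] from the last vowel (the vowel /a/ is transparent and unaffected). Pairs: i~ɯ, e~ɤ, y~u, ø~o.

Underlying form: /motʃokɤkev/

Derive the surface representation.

[møtʃøkekev]

/o/ harmonizes with /e/ ([-back]) → [ø]
/o/ harmonizes with /e/ ([-back]) → [ø]
/ɤ/ harmonizes with /e/ ([-back]) → [e]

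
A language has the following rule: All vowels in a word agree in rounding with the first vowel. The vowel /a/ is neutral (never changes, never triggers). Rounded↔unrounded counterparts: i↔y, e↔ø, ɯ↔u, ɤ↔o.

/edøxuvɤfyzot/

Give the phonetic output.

[edexɯvɤfizɤt]

/ø/ harmonizes with /e/ ([-round]) → [e]
/u/ harmonizes with /e/ ([-round]) → [ɯ]
/y/ harmonizes with /e/ ([-round]) → [i]
/o/ harmonizes with /e/ ([-round]) → [ɤ]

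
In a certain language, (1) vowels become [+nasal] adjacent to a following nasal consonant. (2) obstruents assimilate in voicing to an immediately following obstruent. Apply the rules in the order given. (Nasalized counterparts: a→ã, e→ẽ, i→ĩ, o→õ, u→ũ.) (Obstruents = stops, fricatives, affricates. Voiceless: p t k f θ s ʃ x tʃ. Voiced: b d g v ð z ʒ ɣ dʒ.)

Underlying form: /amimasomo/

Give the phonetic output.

[ãmĩmasõmo]

Rule 1: /a/ before nasal /m/ → [ã]
Rule 1: /i/ before nasal /m/ → [ĩ]
Rule 1: /o/ before nasal /m/ → [õ]
After rule 1: ãmĩmasõmo
Rule 2: no segment meets the rule's conditions; no change.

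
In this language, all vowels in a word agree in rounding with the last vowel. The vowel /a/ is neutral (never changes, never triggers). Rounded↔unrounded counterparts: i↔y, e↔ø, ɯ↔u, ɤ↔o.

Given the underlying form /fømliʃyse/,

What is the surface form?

[femliʃise]

/ø/ harmonizes with /e/ ([-round]) → [e]
/y/ harmonizes with /e/ ([-round]) → [i]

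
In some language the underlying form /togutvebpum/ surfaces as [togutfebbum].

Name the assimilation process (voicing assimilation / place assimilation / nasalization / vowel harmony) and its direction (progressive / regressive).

voicing assimilation, progressive

/v/→[f] /p/→[b].
Each target copies a feature from the preceding segment, so the direction is progressive.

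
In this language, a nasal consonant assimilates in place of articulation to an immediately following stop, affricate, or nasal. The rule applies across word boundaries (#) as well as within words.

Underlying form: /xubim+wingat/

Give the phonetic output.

/n/ before /g/ (velar) → [ŋ]

[xubim+wiŋgat]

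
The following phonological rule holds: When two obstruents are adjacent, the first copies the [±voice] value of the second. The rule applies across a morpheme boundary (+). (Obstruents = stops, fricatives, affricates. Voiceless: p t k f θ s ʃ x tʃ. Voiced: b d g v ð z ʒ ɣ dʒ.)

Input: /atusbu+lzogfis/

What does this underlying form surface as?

/s/ before /b/ (voiced) → [z]
/g/ before /f/ (voiceless) → [k]

[atuzbu+lzokfis]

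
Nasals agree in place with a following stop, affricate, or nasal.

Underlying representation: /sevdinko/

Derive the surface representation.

/n/ before /k/ (velar) → [ŋ]

[sevdiŋko]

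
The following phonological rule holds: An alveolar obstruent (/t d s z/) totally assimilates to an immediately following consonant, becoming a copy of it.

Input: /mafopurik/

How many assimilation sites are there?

No segment meets the rule's conditions.

0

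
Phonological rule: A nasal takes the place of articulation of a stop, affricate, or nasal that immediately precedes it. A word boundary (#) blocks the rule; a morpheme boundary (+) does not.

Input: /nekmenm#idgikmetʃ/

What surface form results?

/m/ after /k/ (velar) → [ŋ]
/m/ after /n/ (alveolar) → [n]
/m/ after /k/ (velar) → [ŋ]

[nekŋenn#idgikŋetʃ]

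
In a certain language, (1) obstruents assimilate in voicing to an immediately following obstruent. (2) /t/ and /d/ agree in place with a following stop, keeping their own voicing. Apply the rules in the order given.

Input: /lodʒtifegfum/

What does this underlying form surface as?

[lotʃtifekfum]

Rule 1: /dʒ/ before /t/ (voiceless) → [tʃ]
Rule 1: /g/ before /f/ (voiceless) → [k]
After rule 1: lotʃtifekfum
Rule 2: no segment meets the rule's conditions; no change.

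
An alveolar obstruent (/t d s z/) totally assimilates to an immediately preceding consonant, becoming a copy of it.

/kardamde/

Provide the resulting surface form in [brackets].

/d/ after /r/ → [r] (total assimilation)
/d/ after /m/ → [m] (total assimilation)

[karramme]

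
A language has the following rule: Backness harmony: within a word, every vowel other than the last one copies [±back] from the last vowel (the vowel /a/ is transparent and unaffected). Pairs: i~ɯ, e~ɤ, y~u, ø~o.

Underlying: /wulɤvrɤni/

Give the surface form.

/u/ harmonizes with /i/ ([-back]) → [y]
/ɤ/ harmonizes with /i/ ([-back]) → [e]
/ɤ/ harmonizes with /i/ ([-back]) → [e]

[wylevreni]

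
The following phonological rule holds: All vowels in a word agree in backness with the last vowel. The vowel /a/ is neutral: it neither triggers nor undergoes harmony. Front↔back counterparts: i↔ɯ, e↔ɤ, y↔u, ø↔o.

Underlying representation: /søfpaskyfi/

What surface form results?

[søfpaskyfi]

no segment meets the rule's conditions; no change.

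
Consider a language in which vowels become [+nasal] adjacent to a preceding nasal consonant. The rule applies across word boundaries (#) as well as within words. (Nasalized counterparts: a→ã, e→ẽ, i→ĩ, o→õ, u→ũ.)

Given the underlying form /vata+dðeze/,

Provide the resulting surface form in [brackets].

[vata+dðeze]

no segment meets the rule's conditions; no change.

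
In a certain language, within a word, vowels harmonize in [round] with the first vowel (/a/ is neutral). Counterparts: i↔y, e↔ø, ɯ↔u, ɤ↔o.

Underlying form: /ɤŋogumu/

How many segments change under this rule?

3

/o/ harmonizes with /ɤ/ ([-round]) → [ɤ]
/u/ harmonizes with /ɤ/ ([-round]) → [ɯ]
/u/ harmonizes with /ɤ/ ([-round]) → [ɯ]
3 segments change.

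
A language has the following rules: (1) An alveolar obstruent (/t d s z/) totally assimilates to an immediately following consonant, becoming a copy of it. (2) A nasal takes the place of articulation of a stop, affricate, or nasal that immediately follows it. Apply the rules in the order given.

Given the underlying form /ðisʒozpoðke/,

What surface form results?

Rule 1: /s/ before /ʒ/ → [ʒ] (total assimilation)
Rule 1: /z/ before /p/ → [p] (total assimilation)
After rule 1: ðiʒʒoppoðke
Rule 2: no segment meets the rule's conditions; no change.

[ðiʒʒoppoðke]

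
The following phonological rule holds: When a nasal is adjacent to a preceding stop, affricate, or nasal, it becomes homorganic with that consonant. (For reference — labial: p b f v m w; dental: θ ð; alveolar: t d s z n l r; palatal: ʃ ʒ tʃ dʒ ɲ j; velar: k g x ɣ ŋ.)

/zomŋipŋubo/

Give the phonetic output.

/ŋ/ after /m/ (labial) → [m]
/ŋ/ after /p/ (labial) → [m]

[zommipmubo]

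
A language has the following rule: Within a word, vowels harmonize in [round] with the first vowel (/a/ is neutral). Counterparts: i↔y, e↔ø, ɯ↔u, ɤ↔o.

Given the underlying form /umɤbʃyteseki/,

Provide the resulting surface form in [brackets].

[umobʃytøsøky]

/ɤ/ harmonizes with /u/ ([+round]) → [o]
/e/ harmonizes with /u/ ([+round]) → [ø]
/e/ harmonizes with /u/ ([+round]) → [ø]
/i/ harmonizes with /u/ ([+round]) → [y]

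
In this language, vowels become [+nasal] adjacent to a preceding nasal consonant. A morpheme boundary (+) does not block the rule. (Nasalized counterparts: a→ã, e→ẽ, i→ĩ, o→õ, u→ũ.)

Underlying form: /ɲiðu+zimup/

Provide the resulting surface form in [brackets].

/i/ after nasal /ɲ/ → [ĩ]
/u/ after nasal /m/ → [ũ]

[ɲĩðu+zimũp]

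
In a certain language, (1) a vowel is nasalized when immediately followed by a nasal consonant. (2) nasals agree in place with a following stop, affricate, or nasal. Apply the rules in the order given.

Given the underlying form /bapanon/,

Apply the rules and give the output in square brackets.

Rule 1: /a/ before nasal /n/ → [ã]
Rule 1: /o/ before nasal /n/ → [õ]
After rule 1: bapãnõn
Rule 2: no segment meets the rule's conditions; no change.

[bapãnõn]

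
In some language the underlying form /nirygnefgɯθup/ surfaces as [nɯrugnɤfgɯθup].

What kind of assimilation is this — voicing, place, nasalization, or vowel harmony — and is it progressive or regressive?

vowel harmony, regressive

/i/→[ɯ] /y/→[u] /e/→[ɤ].
Vowels agree with the last vowel, so the harmony is regressive.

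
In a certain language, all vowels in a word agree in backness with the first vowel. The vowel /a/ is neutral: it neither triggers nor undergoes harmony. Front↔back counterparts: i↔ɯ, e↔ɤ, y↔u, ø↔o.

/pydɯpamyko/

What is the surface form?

/ɯ/ harmonizes with /y/ ([-back]) → [i]
/o/ harmonizes with /y/ ([-back]) → [ø]

[pydipamykø]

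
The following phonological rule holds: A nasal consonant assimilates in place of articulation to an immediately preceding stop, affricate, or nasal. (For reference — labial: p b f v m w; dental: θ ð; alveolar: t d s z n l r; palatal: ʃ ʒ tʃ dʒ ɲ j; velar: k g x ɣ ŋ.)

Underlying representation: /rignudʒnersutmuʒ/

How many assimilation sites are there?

3

/n/ after /g/ (velar) → [ŋ]
/n/ after /dʒ/ (palatal) → [ɲ]
/m/ after /t/ (alveolar) → [n]
3 segments change.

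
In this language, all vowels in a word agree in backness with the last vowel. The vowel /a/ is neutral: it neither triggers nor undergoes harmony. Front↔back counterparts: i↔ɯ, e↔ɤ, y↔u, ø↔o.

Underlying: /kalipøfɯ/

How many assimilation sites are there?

/i/ harmonizes with /ɯ/ ([+back]) → [ɯ]
/ø/ harmonizes with /ɯ/ ([+back]) → [o]
2 segments change.

2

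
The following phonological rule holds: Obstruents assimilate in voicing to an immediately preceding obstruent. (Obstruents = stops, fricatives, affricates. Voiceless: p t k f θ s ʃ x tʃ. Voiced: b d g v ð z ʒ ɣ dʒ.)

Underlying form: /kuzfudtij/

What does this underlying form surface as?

/f/ after /z/ (voiced) → [v]
/t/ after /d/ (voiced) → [d]

[kuzvuddij]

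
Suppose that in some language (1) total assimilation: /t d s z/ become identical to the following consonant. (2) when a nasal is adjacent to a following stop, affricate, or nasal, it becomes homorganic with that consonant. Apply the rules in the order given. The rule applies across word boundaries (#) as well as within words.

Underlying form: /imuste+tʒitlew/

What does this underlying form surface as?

[imutte+ʒʒillew]

Rule 1: /s/ before /t/ → [t] (total assimilation)
Rule 1: /t/ before /ʒ/ → [ʒ] (total assimilation)
Rule 1: /t/ before /l/ → [l] (total assimilation)
After rule 1: imutte+ʒʒillew
Rule 2: no segment meets the rule's conditions; no change.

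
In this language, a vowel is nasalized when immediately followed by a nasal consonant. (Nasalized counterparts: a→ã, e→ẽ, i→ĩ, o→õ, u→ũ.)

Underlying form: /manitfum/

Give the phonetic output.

/a/ before nasal /n/ → [ã]
/u/ before nasal /m/ → [ũ]

[mãnitfũm]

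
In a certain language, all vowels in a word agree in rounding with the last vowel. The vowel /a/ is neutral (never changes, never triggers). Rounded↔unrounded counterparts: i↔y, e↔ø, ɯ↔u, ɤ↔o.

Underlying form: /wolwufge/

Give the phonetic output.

/o/ harmonizes with /e/ ([-round]) → [ɤ]
/u/ harmonizes with /e/ ([-round]) → [ɯ]

[wɤlwɯfge]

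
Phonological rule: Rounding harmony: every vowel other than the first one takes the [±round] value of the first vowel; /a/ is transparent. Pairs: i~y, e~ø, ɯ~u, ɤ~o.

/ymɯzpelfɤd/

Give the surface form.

[ymuzpølfod]

/ɯ/ harmonizes with /y/ ([+round]) → [u]
/e/ harmonizes with /y/ ([+round]) → [ø]
/ɤ/ harmonizes with /y/ ([+round]) → [o]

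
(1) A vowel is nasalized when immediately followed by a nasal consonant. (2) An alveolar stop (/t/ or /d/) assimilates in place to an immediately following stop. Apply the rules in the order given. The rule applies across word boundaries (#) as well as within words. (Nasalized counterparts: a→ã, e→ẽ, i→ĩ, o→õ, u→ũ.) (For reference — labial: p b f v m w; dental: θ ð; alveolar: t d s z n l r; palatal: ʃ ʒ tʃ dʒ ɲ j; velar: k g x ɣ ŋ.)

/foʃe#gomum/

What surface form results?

Rule 1: /o/ before nasal /m/ → [õ]
Rule 1: /u/ before nasal /m/ → [ũ]
After rule 1: foʃe#gõmũm
Rule 2: no segment meets the rule's conditions; no change.

[foʃe#gõmũm]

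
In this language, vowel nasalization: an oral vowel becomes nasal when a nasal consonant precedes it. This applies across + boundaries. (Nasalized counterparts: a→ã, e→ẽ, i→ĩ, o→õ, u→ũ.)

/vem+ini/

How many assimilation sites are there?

2

/i/ after nasal /m/ → [ĩ]
/i/ after nasal /n/ → [ĩ]
2 segments change.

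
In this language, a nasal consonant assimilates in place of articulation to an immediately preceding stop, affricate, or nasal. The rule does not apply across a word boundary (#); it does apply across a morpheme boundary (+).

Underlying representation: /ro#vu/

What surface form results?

no segment meets the rule's conditions; no change.

[ro#vu]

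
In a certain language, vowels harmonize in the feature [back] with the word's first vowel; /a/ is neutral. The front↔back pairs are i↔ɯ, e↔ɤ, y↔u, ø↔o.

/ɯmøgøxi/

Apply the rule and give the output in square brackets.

/ø/ harmonizes with /ɯ/ ([+back]) → [o]
/ø/ harmonizes with /ɯ/ ([+back]) → [o]
/i/ harmonizes with /ɯ/ ([+back]) → [ɯ]

[ɯmogoxɯ]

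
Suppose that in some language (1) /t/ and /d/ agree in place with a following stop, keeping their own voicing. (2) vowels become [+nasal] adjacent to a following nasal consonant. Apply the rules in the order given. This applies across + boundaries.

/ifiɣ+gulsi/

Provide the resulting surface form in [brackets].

Rule 1: no segment meets the rule's conditions; no change.
After rule 1: ifiɣ+gulsi
Rule 2: no segment meets the rule's conditions; no change.

[ifiɣ+gulsi]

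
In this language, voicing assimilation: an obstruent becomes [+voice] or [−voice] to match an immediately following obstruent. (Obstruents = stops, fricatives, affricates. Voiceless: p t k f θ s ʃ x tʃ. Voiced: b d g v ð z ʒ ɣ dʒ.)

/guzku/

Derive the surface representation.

[gusku]

/z/ before /k/ (voiceless) → [s]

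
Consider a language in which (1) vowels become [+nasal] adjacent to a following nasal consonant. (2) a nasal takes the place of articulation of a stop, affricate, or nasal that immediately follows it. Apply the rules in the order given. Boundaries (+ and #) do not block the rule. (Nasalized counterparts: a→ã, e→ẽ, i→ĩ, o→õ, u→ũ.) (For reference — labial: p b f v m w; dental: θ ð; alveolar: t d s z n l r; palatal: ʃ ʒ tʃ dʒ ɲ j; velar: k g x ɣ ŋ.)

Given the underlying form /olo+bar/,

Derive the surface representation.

[olo+bar]

Rule 1: no segment meets the rule's conditions; no change.
After rule 1: olo+bar
Rule 2: no segment meets the rule's conditions; no change.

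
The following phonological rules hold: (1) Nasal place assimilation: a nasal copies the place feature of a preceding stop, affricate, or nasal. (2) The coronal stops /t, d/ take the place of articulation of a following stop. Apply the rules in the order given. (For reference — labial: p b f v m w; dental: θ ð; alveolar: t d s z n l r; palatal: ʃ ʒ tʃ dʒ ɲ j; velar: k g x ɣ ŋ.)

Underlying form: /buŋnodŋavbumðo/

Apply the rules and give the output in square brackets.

Rule 1: /n/ after /ŋ/ (velar) → [ŋ]
Rule 1: /ŋ/ after /d/ (alveolar) → [n]
After rule 1: buŋŋodnavbumðo
Rule 2: no segment meets the rule's conditions; no change.

[buŋŋodnavbumðo]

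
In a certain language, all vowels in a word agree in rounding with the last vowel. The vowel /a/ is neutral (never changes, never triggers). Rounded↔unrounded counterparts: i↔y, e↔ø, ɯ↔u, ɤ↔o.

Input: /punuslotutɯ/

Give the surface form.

[pɯnɯslɤtɯtɯ]

/u/ harmonizes with /ɯ/ ([-round]) → [ɯ]
/u/ harmonizes with /ɯ/ ([-round]) → [ɯ]
/o/ harmonizes with /ɯ/ ([-round]) → [ɤ]
/u/ harmonizes with /ɯ/ ([-round]) → [ɯ]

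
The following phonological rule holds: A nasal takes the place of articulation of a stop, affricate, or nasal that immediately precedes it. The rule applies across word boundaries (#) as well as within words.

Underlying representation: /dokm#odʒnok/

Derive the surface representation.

[dokŋ#odʒɲok]

/m/ after /k/ (velar) → [ŋ]
/n/ after /dʒ/ (palatal) → [ɲ]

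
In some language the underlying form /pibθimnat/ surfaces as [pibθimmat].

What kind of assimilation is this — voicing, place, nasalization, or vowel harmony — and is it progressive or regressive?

/n/→[m].
Each target copies a feature from the preceding segment, so the direction is progressive.

place assimilation, progressive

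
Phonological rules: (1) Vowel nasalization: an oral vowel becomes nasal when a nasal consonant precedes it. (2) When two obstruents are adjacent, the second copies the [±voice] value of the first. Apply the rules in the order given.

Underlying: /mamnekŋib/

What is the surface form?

[mãmnẽkŋĩb]

Rule 1: /a/ after nasal /m/ → [ã]
Rule 1: /e/ after nasal /n/ → [ẽ]
Rule 1: /i/ after nasal /ŋ/ → [ĩ]
After rule 1: mãmnẽkŋĩb
Rule 2: no segment meets the rule's conditions; no change.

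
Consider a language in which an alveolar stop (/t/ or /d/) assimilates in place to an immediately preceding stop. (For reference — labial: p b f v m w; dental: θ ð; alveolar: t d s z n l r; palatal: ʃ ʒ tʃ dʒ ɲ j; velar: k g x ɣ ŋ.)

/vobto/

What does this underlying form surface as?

[vobpo]

/t/ after /b/ (labial) → [p]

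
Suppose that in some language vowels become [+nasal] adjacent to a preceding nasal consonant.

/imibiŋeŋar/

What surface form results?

/i/ after nasal /m/ → [ĩ]
/e/ after nasal /ŋ/ → [ẽ]
/a/ after nasal /ŋ/ → [ã]

[imĩbiŋẽŋãr]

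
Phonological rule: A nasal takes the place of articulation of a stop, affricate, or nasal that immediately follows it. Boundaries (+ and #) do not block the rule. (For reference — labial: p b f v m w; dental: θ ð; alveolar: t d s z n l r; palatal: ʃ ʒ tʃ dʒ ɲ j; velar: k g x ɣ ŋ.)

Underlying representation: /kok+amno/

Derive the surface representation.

/m/ before /n/ (alveolar) → [n]

[kok+anno]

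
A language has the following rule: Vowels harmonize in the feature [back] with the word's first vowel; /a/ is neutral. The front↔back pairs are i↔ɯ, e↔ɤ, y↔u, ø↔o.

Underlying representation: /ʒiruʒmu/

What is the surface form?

[ʒiryʒmy]

/u/ harmonizes with /i/ ([-back]) → [y]
/u/ harmonizes with /i/ ([-back]) → [y]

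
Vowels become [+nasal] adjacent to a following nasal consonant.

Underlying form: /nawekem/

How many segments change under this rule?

1

/e/ before nasal /m/ → [ẽ]
1 segment changes.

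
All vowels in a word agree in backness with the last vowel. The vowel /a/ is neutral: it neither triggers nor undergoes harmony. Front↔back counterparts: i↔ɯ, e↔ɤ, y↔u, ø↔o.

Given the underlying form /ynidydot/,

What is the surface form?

[unɯdudot]

/y/ harmonizes with /o/ ([+back]) → [u]
/i/ harmonizes with /o/ ([+back]) → [ɯ]
/y/ harmonizes with /o/ ([+back]) → [u]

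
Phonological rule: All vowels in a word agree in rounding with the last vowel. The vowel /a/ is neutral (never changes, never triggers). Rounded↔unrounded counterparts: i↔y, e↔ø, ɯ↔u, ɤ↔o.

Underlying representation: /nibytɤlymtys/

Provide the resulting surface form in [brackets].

[nybytolymtys]

/i/ harmonizes with /y/ ([+round]) → [y]
/ɤ/ harmonizes with /y/ ([+round]) → [o]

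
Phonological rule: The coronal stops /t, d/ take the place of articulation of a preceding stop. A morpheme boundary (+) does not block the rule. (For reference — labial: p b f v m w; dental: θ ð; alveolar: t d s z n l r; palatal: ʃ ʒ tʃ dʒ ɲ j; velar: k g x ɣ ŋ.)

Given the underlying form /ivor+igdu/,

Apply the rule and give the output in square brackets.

/d/ after /g/ (velar) → [g]

[ivor+iggu]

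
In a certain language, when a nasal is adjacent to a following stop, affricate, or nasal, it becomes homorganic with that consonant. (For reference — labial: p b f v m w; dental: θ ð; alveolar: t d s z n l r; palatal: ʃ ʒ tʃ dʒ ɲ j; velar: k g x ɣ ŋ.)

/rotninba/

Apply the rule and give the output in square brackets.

/n/ before /b/ (labial) → [m]

[rotnimba]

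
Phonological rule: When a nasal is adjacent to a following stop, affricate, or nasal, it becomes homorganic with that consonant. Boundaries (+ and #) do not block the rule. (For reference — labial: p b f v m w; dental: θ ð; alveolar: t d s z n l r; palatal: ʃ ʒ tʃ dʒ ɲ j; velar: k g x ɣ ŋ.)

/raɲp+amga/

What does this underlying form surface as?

/ɲ/ before /p/ (labial) → [m]
/m/ before /g/ (velar) → [ŋ]

[ramp+aŋga]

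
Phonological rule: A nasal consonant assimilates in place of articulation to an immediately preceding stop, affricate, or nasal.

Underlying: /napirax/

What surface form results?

[napirax]

no segment meets the rule's conditions; no change.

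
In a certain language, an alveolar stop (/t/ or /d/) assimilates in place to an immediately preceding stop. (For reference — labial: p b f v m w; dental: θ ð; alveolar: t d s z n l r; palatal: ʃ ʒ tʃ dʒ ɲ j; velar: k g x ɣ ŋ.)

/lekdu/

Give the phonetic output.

[lekgu]

/d/ after /k/ (velar) → [g]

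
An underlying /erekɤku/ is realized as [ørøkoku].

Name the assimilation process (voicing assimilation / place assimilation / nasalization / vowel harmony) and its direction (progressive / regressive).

/e/→[ø] /e/→[ø] /ɤ/→[o].
Vowels agree with the last vowel, so the harmony is regressive.

vowel harmony, regressive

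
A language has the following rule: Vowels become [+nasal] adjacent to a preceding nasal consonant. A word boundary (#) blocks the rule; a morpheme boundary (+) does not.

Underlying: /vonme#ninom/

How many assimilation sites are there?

/e/ after nasal /m/ → [ẽ]
/i/ after nasal /n/ → [ĩ]
/o/ after nasal /n/ → [õ]
3 segments change.

3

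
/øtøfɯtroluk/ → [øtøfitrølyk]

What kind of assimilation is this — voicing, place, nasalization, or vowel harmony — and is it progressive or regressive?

/ɯ/→[i] /o/→[ø] /u/→[y].
Vowels agree with the first vowel, so the harmony is progressive.

vowel harmony, progressive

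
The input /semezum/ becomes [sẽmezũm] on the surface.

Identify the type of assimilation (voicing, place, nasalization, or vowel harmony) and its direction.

/e/→[ẽ] /u/→[ũ].
Each target copies a feature from the following segment, so the direction is regressive.

nasalization, regressive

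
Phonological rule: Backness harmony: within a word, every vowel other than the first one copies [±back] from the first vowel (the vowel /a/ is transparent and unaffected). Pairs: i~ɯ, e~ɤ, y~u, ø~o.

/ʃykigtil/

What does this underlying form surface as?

no segment meets the rule's conditions; no change.

[ʃykigtil]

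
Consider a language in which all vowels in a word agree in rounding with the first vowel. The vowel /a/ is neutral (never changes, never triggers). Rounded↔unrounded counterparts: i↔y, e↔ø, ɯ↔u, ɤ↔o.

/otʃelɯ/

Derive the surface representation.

/e/ harmonizes with /o/ ([+round]) → [ø]
/ɯ/ harmonizes with /o/ ([+round]) → [u]

[otʃølu]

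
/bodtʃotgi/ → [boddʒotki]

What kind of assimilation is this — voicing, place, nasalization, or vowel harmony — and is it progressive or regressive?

/tʃ/→[dʒ] /g/→[k].
Each target copies a feature from the preceding segment, so the direction is progressive.

voicing assimilation, progressive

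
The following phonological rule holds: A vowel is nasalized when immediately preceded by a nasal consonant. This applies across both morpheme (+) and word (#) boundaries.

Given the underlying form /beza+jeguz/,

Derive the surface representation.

[beza+jeguz]

no segment meets the rule's conditions; no change.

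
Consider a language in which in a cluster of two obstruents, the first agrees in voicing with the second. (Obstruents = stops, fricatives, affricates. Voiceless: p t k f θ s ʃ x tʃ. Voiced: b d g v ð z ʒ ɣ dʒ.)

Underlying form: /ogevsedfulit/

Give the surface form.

[ogefsetfulit]

/v/ before /s/ (voiceless) → [f]
/d/ before /f/ (voiceless) → [t]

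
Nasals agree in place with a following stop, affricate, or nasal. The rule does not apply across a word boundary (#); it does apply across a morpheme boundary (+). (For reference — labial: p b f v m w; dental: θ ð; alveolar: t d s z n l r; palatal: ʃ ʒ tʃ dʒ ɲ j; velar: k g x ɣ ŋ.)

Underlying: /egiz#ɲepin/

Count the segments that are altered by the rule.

No segment meets the rule's conditions.

0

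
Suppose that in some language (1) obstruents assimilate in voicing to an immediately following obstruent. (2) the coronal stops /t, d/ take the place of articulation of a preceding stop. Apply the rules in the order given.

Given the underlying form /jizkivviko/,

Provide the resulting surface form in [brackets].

[jiskivviko]

Rule 1: /z/ before /k/ (voiceless) → [s]
After rule 1: jiskivviko
Rule 2: no segment meets the rule's conditions; no change.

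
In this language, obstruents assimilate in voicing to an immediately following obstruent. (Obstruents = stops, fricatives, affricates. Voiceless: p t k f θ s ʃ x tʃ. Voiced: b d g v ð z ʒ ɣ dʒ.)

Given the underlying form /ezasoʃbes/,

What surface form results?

/ʃ/ before /b/ (voiced) → [ʒ]

[ezasoʒbes]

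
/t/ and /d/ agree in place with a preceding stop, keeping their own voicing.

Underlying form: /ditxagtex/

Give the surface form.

[ditxagkex]

/t/ after /g/ (velar) → [k]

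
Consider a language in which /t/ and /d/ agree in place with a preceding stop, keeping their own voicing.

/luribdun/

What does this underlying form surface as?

/d/ after /b/ (labial) → [b]

[luribbun]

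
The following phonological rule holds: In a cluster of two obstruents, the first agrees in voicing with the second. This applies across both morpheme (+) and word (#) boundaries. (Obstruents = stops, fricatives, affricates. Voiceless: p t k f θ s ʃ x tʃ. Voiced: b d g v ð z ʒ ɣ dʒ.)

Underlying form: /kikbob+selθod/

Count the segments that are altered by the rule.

/k/ before /b/ (voiced) → [g]
/b/ before /s/ (voiceless) → [p]
2 segments change.

2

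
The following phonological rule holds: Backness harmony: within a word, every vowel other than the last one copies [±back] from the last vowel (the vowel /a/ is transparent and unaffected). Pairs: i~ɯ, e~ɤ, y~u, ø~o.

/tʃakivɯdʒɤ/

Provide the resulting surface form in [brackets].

/i/ harmonizes with /ɤ/ ([+back]) → [ɯ]

[tʃakɯvɯdʒɤ]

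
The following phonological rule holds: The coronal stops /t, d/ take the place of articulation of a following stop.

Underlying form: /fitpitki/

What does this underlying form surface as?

/t/ before /p/ (labial) → [p]
/t/ before /k/ (velar) → [k]

[fippikki]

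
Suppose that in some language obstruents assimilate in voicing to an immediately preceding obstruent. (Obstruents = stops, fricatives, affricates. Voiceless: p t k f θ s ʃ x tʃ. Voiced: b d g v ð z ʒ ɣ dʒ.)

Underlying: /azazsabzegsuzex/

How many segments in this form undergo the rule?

/s/ after /z/ (voiced) → [z]
/s/ after /g/ (voiced) → [z]
2 segments change.

2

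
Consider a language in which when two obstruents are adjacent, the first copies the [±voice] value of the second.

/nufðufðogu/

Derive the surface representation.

/f/ before /ð/ (voiced) → [v]
/f/ before /ð/ (voiced) → [v]

[nuvðuvðogu]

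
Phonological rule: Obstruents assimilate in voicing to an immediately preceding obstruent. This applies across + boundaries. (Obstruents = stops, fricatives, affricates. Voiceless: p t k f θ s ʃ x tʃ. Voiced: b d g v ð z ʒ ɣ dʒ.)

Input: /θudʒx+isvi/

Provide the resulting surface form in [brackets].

[θudʒɣ+isfi]

/x/ after /dʒ/ (voiced) → [ɣ]
/v/ after /s/ (voiceless) → [f]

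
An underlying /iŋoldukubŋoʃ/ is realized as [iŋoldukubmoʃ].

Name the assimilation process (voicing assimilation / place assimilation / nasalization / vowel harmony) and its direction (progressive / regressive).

place assimilation, progressive

/ŋ/→[m].
Each target copies a feature from the preceding segment, so the direction is progressive.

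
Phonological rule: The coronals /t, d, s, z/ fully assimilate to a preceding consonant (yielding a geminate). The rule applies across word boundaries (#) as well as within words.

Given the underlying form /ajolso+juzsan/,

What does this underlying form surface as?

/s/ after /l/ → [l] (total assimilation)
/s/ after /z/ → [z] (total assimilation)

[ajollo+juzzan]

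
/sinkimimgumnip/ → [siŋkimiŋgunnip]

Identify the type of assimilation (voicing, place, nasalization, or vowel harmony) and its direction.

/n/→[ŋ] /m/→[ŋ] /m/→[n].
Each target copies a feature from the following segment, so the direction is regressive.

place assimilation, regressive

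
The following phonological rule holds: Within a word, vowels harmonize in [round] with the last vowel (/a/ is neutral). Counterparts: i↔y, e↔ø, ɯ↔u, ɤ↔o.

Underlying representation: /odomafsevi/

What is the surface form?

/o/ harmonizes with /i/ ([-round]) → [ɤ]
/o/ harmonizes with /i/ ([-round]) → [ɤ]

[ɤdɤmafsevi]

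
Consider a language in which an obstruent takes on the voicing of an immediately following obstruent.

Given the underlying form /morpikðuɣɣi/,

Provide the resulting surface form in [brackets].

/k/ before /ð/ (voiced) → [g]

[morpigðuɣɣi]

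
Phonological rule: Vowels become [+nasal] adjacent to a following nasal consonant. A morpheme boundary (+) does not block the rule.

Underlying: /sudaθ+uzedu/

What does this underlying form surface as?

[sudaθ+uzedu]

no segment meets the rule's conditions; no change.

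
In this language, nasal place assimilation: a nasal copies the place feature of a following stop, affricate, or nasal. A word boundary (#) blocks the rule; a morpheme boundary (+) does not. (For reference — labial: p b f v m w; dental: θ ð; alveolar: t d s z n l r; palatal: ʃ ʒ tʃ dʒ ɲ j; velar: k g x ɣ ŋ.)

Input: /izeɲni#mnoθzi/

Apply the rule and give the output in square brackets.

/ɲ/ before /n/ (alveolar) → [n]
/m/ before /n/ (alveolar) → [n]

[izenni#nnoθzi]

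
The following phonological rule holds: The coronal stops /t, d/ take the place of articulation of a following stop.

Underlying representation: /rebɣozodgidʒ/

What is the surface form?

[rebɣozoggidʒ]

/d/ before /g/ (velar) → [g]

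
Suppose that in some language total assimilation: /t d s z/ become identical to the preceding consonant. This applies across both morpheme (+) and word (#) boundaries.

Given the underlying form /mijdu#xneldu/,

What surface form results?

[mijju#xnellu]

/d/ after /j/ → [j] (total assimilation)
/d/ after /l/ → [l] (total assimilation)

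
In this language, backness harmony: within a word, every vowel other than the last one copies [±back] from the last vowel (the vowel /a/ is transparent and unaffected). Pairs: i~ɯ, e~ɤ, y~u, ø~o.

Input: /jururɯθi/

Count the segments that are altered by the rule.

3

/u/ harmonizes with /i/ ([-back]) → [y]
/u/ harmonizes with /i/ ([-back]) → [y]
/ɯ/ harmonizes with /i/ ([-back]) → [i]
3 segments change.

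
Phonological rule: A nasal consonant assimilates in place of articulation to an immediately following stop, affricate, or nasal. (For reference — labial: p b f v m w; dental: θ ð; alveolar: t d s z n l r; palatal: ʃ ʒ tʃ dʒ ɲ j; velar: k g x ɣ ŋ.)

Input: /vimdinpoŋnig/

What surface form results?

/m/ before /d/ (alveolar) → [n]
/n/ before /p/ (labial) → [m]
/ŋ/ before /n/ (alveolar) → [n]

[vindimponnig]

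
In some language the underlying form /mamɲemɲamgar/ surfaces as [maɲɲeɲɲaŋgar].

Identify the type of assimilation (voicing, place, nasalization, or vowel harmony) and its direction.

/m/→[ɲ] /m/→[ɲ] /m/→[ŋ].
Each target copies a feature from the following segment, so the direction is regressive.

place assimilation, regressive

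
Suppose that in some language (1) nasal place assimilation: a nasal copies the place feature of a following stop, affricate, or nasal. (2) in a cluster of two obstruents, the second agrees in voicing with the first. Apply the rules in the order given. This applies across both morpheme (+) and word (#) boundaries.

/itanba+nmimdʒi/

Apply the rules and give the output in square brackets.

Rule 1: /n/ before /b/ (labial) → [m]
Rule 1: /n/ before /m/ (labial) → [m]
Rule 1: /m/ before /dʒ/ (palatal) → [ɲ]
After rule 1: itamba+mmiɲdʒi
Rule 2: no segment meets the rule's conditions; no change.

[itamba+mmiɲdʒi]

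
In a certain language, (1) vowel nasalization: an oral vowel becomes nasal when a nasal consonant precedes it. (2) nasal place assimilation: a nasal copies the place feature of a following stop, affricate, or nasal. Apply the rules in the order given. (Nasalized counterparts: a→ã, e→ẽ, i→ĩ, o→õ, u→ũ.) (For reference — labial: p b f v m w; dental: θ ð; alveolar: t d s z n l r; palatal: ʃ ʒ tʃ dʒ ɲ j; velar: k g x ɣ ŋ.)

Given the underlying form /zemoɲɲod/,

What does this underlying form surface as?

Rule 1: /o/ after nasal /m/ → [õ]
Rule 1: /o/ after nasal /ɲ/ → [õ]
After rule 1: zemõɲɲõd
Rule 2: no segment meets the rule's conditions; no change.

[zemõɲɲõd]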